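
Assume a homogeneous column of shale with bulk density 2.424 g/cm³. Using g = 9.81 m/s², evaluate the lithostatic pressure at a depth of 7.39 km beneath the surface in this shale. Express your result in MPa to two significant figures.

shale: 2424 kg/m³ × 9.81 m/s² × 7390 m = 1.757×10^8 Pa = 175.7 MPa

180 MPa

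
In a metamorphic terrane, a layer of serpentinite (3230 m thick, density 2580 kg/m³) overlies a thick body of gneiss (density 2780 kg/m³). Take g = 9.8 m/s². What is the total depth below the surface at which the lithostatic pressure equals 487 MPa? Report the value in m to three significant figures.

Pressure at base of upper layers: 2580×9.8×3230 = 8.167×10^7 Pa = 81.67 MPa
Remaining pressure to be supplied by gneiss: 4.870×10^8 − 8.167×10^7 = 4.053×10^8 Pa
Additional depth in gneiss = 4.053×10^8 Pa / (2780 kg/m³ × 9.8 m/s²) = 14878 m
Total depth = 3230 m + 14878 m = 18108 m

18100 m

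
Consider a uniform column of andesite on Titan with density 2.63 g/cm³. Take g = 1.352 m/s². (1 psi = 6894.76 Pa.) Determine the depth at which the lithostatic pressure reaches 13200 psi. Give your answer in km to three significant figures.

h = P/(ρg) = 13200 psi / (2630 kg/m³ × 1.352 m/s²) = 9.101×10^7 Pa / 3555.8 Pa/m = 25595 m
= 25.595 km

25.6 km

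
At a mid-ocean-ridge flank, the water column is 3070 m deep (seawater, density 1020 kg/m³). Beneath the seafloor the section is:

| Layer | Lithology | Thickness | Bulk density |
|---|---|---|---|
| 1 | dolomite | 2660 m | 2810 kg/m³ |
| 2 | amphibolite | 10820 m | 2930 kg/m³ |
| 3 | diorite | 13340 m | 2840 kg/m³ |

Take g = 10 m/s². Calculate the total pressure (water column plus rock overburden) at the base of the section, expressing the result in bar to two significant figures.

8000 bar

seawater: 1020 kg/m³ × 10 m/s² × 3070 m = 3.131×10^7 Pa = 313.1 bar
dolomite: 2810 kg/m³ × 10 m/s² × 2660 m = 7.475×10^7 Pa = 747.5 bar
amphibolite: 2930 kg/m³ × 10 m/s² × 10820 m = 3.170×10^8 Pa = 3170 bar
diorite: 2840 kg/m³ × 10 m/s² × 13340 m = 3.789×10^8 Pa = 3789 bar
Total = 313.1 + 747.5 + 3170 + 3789 = 8019.4 bar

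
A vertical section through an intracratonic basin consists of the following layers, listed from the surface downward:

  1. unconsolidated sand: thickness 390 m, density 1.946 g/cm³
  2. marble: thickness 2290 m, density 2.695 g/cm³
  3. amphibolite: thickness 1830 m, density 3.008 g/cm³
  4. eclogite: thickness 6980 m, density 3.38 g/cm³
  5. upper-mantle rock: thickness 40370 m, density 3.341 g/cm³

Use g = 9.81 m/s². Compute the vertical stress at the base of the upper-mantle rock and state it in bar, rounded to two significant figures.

unconsolidated sand: 1946 kg/m³ × 9.81 m/s² × 390 m = 7.445×10^6 Pa = 74.45 bar
marble: 2695 kg/m³ × 9.81 m/s² × 2290 m = 6.054×10^7 Pa = 605.4 bar
amphibolite: 3008 kg/m³ × 9.81 m/s² × 1830 m = 5.400×10^7 Pa = 540.0 bar
eclogite: 3380 kg/m³ × 9.81 m/s² × 6980 m = 2.314×10^8 Pa = 2314 bar
upper-mantle rock: 3341 kg/m³ × 9.81 m/s² × 40370 m = 1.323×10^9 Pa = 13231 bar
Total = 74.45 + 605.4 + 540.0 + 2314 + 13231 = 16766 bar

17000 bar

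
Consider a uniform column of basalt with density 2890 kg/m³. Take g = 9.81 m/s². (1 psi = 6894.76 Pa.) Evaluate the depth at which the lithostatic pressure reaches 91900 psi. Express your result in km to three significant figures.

22.3 km

h = P/(ρg) = 91900 psi / (2890 kg/m³ × 9.81 m/s²) = 6.336×10^8 Pa / 28351 Pa/m = 22349 m
= 22.349 km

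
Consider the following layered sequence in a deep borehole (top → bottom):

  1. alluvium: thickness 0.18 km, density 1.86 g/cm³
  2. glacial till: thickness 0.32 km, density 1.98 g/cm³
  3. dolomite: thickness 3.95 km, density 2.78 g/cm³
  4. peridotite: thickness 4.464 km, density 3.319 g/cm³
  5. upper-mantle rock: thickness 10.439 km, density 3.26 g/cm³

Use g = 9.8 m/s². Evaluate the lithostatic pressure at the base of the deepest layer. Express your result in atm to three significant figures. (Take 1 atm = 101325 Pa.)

alluvium: 1860 kg/m³ × 9.8 m/s² × 180 m = 3.281×10^6 Pa = 32.38 atm
glacial till: 1980 kg/m³ × 9.8 m/s² × 320 m = 6.209×10^6 Pa = 61.28 atm
dolomite: 2780 kg/m³ × 9.8 m/s² × 3950 m = 1.076×10^8 Pa = 1062 atm
peridotite: 3319 kg/m³ × 9.8 m/s² × 4464 m = 1.452×10^8 Pa = 1433 atm
upper-mantle rock: 3260 kg/m³ × 9.8 m/s² × 10439 m = 3.335×10^8 Pa = 3291 atm
Total = 32.38 + 61.28 + 1062 + 1433 + 3291 = 5880.2 atm

5880 atm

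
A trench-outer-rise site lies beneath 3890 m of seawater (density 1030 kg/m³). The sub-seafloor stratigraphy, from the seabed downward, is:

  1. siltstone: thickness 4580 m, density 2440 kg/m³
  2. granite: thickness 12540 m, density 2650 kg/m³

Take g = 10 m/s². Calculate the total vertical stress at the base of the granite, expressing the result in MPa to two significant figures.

seawater: 1030 kg/m³ × 10 m/s² × 3890 m = 4.007×10^7 Pa = 40.07 MPa
siltstone: 2440 kg/m³ × 10 m/s² × 4580 m = 1.118×10^8 Pa = 111.8 MPa
granite: 2650 kg/m³ × 10 m/s² × 12540 m = 3.323×10^8 Pa = 332.3 MPa
Total = 40.07 + 111.8 + 332.3 = 484.13 MPa

480 MPa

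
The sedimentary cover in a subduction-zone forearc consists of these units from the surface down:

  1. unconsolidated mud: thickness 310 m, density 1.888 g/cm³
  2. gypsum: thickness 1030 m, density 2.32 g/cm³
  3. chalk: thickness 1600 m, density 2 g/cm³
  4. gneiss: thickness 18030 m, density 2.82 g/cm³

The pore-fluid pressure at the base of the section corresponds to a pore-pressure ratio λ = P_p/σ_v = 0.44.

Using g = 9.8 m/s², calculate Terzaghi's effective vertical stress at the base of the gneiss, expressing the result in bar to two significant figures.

3100 bar

Overburden (lithostatic) stress σ_v:
unconsolidated mud: 1888 kg/m³ × 9.8 m/s² × 310 m = 5.736×10^6 Pa = 5.736 MPa
gypsum: 2320 kg/m³ × 9.8 m/s² × 1030 m = 2.342×10^7 Pa = 23.42 MPa
chalk: 2000 kg/m³ × 9.8 m/s² × 1600 m = 3.136×10^7 Pa = 31.36 MPa
gneiss: 2820 kg/m³ × 9.8 m/s² × 18030 m = 4.983×10^8 Pa = 498.3 MPa
Total = 5.736 + 23.42 + 31.36 + 498.3 = 558.79 MPa
Pore pressure P_p = λ·σ_v = 0.44 × 558.8 MPa = 245.9 MPa
Effective stress σ' = σ_v − P_p = 558.8 − 245.9 = 312.92 MPa = 3129.2 bar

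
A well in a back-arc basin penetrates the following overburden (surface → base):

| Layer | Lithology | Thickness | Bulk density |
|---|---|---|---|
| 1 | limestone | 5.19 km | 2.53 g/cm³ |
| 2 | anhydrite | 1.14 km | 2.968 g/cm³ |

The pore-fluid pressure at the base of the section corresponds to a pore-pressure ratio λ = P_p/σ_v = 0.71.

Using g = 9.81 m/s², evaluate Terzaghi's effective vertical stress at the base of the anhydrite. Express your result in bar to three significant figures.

470 bar

Overburden (lithostatic) stress σ_v:
limestone: 2530 kg/m³ × 9.81 m/s² × 5190 m = 1.288×10^8 Pa = 128.8 MPa
anhydrite: 2968 kg/m³ × 9.81 m/s² × 1140 m = 3.319×10^7 Pa = 33.19 MPa
Total = 128.8 + 33.19 = 162.00 MPa
Pore pressure P_p = λ·σ_v = 0.71 × 162.0 MPa = 115.0 MPa
Effective stress σ' = σ_v − P_p = 162.0 − 115.0 = 46.981 MPa = 469.81 bar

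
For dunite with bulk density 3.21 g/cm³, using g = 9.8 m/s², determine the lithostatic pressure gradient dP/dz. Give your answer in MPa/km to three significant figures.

dP/dz = ρg = 3210 kg/m³ × 9.8 m/s² = 31458 Pa/m
= 31458 Pa/m × (1 MPa/km / 1000.0 Pa/m) = 31.458 MPa/km

31.5 MPa/km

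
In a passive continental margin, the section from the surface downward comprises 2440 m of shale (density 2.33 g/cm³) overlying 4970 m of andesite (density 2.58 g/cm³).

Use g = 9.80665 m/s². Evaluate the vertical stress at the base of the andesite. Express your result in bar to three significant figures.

1810 bar

shale: 2330 kg/m³ × 9.80665 m/s² × 2440 m = 5.575×10^7 Pa = 557.5 bar
andesite: 2580 kg/m³ × 9.80665 m/s² × 4970 m = 1.257×10^8 Pa = 1257 bar
Total = 557.5 + 1257 = 1815.0 bar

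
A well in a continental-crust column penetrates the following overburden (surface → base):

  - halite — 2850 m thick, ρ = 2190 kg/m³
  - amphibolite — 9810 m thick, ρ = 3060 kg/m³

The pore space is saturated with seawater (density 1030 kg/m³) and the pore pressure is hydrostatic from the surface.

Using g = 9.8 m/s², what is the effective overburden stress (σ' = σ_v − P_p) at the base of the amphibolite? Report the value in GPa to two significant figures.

0.23 GPa

Overburden (lithostatic) stress σ_v:
halite: 2190 kg/m³ × 9.8 m/s² × 2850 m = 6.117×10^7 Pa = 61.17 MPa
amphibolite: 3060 kg/m³ × 9.8 m/s² × 9810 m = 2.942×10^8 Pa = 294.2 MPa
Total = 61.17 + 294.2 = 355.35 MPa
Pore pressure P_p = 1030 kg/m³ × 9.8 m/s² × 12660 m = 1.278×10^8 Pa = 127.8 MPa
Effective stress σ' = σ_v − P_p = 355.3 − 127.8 = 227.56 MPa = 0.22756 GPa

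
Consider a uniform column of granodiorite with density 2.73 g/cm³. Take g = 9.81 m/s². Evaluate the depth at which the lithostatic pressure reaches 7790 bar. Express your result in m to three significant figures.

h = P/(ρg) = 7790 bar / (2730 kg/m³ × 9.81 m/s²) = 7.790×10^8 Pa / 26781 Pa/m = 29087 m

29100 m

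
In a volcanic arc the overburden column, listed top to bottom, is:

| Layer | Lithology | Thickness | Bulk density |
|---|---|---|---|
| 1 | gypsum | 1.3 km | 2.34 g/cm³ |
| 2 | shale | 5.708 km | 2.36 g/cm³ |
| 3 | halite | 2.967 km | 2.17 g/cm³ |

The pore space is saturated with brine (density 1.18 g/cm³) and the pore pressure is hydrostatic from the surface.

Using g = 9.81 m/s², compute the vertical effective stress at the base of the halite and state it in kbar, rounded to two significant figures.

1.1 kbar

Overburden (lithostatic) stress σ_v:
gypsum: 2340 kg/m³ × 9.81 m/s² × 1300 m = 2.984×10^7 Pa = 29.84 MPa
shale: 2360 kg/m³ × 9.81 m/s² × 5708 m = 1.321×10^8 Pa = 132.1 MPa
halite: 2170 kg/m³ × 9.81 m/s² × 2967 m = 6.316×10^7 Pa = 63.16 MPa
Total = 29.84 + 132.1 + 63.16 = 225.15 MPa
Pore pressure P_p = 1180 kg/m³ × 9.81 m/s² × 9975 m = 1.155×10^8 Pa = 115.5 MPa
Effective stress σ' = σ_v − P_p = 225.2 − 115.5 = 109.68 MPa = 1.0968 kbar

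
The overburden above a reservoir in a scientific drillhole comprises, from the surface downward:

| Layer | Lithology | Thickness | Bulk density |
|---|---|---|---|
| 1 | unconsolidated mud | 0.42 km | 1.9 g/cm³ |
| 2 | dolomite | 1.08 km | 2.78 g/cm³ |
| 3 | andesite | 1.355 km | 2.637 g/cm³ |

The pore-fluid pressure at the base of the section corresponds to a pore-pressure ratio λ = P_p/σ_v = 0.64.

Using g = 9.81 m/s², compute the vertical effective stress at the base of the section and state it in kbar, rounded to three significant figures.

0.260 kbar

Overburden (lithostatic) stress σ_v:
unconsolidated mud: 1900 kg/m³ × 9.81 m/s² × 420 m = 7.828×10^6 Pa = 7.828 MPa
dolomite: 2780 kg/m³ × 9.81 m/s² × 1080 m = 2.945×10^7 Pa = 29.45 MPa
andesite: 2637 kg/m³ × 9.81 m/s² × 1355 m = 3.505×10^7 Pa = 35.05 MPa
Total = 7.828 + 29.45 + 35.05 = 72.334 MPa
Pore pressure P_p = λ·σ_v = 0.64 × 72.33 MPa = 46.29 MPa
Effective stress σ' = σ_v − P_p = 72.33 − 46.29 = 26.040 MPa = 0.26040 kbar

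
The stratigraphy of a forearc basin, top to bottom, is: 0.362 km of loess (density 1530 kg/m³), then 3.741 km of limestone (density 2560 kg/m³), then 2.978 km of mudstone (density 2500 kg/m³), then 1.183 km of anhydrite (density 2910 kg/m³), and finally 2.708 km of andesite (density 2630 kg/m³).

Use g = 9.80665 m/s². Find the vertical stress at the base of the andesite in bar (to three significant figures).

loess: 1530 kg/m³ × 9.80665 m/s² × 362 m = 5.432×10^6 Pa = 54.32 bar
limestone: 2560 kg/m³ × 9.80665 m/s² × 3741 m = 9.392×10^7 Pa = 939.2 bar
mudstone: 2500 kg/m³ × 9.80665 m/s² × 2978 m = 7.301×10^7 Pa = 730.1 bar
anhydrite: 2910 kg/m³ × 9.80665 m/s² × 1183 m = 3.376×10^7 Pa = 337.6 bar
andesite: 2630 kg/m³ × 9.80665 m/s² × 2708 m = 6.984×10^7 Pa = 698.4 bar
Total = 54.32 + 939.2 + 730.1 + 337.6 + 698.4 = 2759.6 bar

2760 bar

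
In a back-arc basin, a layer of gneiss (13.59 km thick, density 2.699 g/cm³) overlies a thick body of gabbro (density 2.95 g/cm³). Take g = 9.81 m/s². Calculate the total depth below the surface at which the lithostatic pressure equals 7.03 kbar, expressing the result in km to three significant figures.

Pressure at base of upper layers: 2699×9.81×13590 = 3.598×10^8 Pa = 3.598 kbar
Remaining pressure to be supplied by gabbro: 7.030×10^8 − 3.598×10^8 = 3.432×10^8 Pa
Additional depth in gabbro = 3.432×10^8 Pa / (2950 kg/m³ × 9.81 m/s²) = 11858 m
Total depth = 13590 m + 11858 m = 25448 m
= 25.448 km

25.4 km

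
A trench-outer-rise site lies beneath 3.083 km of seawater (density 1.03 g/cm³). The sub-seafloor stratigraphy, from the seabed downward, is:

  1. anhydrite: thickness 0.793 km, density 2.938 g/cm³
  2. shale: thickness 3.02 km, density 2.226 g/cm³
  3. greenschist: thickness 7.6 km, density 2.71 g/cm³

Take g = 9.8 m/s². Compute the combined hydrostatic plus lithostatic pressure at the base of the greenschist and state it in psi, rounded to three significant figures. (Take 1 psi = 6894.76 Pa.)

46700 psi

seawater: 1030 kg/m³ × 9.8 m/s² × 3083 m = 3.112×10^7 Pa = 4514 psi
anhydrite: 2938 kg/m³ × 9.8 m/s² × 793 m = 2.283×10^7 Pa = 3312 psi
shale: 2226 kg/m³ × 9.8 m/s² × 3020 m = 6.588×10^7 Pa = 9555 psi
greenschist: 2710 kg/m³ × 9.8 m/s² × 7600 m = 2.018×10^8 Pa = 29275 psi
Total = 4514 + 3312 + 9555 + 29275 = 46655 psi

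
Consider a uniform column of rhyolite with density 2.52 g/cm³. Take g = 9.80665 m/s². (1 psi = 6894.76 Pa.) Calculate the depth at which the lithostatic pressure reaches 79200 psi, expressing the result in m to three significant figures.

h = P/(ρg) = 79200 psi / (2520 kg/m³ × 9.80665 m/s²) = 5.461×10^8 Pa / 24713 Pa/m = 22096 m

22100 m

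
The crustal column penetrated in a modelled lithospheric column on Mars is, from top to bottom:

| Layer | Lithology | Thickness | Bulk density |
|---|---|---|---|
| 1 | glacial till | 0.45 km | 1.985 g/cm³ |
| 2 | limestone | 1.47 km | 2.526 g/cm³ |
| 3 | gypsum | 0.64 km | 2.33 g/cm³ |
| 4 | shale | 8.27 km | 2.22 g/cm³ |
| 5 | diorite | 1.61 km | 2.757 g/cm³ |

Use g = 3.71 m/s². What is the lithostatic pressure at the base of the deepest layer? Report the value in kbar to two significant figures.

glacial till: 1985 kg/m³ × 3.71 m/s² × 450 m = 3.314×10^6 Pa = 0.03314 kbar
limestone: 2526 kg/m³ × 3.71 m/s² × 1470 m = 1.378×10^7 Pa = 0.1378 kbar
gypsum: 2330 kg/m³ × 3.71 m/s² × 640 m = 5.532×10^6 Pa = 0.05532 kbar
shale: 2220 kg/m³ × 3.71 m/s² × 8270 m = 6.811×10^7 Pa = 0.6811 kbar
diorite: 2757 kg/m³ × 3.71 m/s² × 1610 m = 1.647×10^7 Pa = 0.1647 kbar
Total = 0.03314 + 0.1378 + 0.05532 + 0.6811 + 0.1647 = 1.0720 kbar

1.1 kbar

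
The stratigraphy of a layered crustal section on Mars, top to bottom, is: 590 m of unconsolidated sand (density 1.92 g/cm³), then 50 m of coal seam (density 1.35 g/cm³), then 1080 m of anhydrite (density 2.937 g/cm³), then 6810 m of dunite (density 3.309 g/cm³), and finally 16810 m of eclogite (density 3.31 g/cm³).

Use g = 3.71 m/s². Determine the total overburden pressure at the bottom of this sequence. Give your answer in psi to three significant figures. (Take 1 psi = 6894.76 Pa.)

44400 psi

unconsolidated sand: 1920 kg/m³ × 3.71 m/s² × 590 m = 4.203×10^6 Pa = 609.5 psi
coal seam: 1350 kg/m³ × 3.71 m/s² × 50 m = 2.504×10^5 Pa = 36.32 psi
anhydrite: 2937 kg/m³ × 3.71 m/s² × 1080 m = 1.177×10^7 Pa = 1707 psi
dunite: 3309 kg/m³ × 3.71 m/s² × 6810 m = 8.360×10^7 Pa = 12125 psi
eclogite: 3310 kg/m³ × 3.71 m/s² × 16810 m = 2.064×10^8 Pa = 29940 psi
Total = 609.5 + 36.32 + 1707 + 12125 + 29940 = 44418 psi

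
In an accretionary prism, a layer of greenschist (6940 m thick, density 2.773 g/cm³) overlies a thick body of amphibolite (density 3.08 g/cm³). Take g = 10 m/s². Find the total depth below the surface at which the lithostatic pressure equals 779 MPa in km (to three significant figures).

26.0 km

Pressure at base of upper layers: 2773×10×6940 = 1.924×10^8 Pa = 192.4 MPa
Remaining pressure to be supplied by amphibolite: 7.790×10^8 − 1.924×10^8 = 5.866×10^8 Pa
Additional depth in amphibolite = 5.866×10^8 Pa / (3080 kg/m³ × 10 m/s²) = 19044 m
Total depth = 6940 m + 19044 m = 25984 m
= 25.984 km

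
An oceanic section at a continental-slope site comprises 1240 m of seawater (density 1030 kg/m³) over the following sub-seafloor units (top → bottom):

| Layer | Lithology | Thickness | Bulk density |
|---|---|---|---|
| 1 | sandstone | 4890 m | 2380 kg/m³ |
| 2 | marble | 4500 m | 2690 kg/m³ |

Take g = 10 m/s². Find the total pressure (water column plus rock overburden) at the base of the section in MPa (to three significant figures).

seawater: 1030 kg/m³ × 10 m/s² × 1240 m = 1.277×10^7 Pa = 12.77 MPa
sandstone: 2380 kg/m³ × 10 m/s² × 4890 m = 1.164×10^8 Pa = 116.4 MPa
marble: 2690 kg/m³ × 10 m/s² × 4500 m = 1.210×10^8 Pa = 121.0 MPa
Total = 12.77 + 116.4 + 121.0 = 250.20 MPa

250 MPa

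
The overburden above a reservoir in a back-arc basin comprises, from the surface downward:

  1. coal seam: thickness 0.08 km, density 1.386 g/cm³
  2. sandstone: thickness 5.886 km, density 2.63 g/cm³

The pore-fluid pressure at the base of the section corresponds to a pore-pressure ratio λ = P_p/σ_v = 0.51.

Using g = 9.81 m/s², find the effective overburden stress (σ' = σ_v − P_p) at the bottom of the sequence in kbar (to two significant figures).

0.75 kbar

Overburden (lithostatic) stress σ_v:
coal seam: 1386 kg/m³ × 9.81 m/s² × 80 m = 1.088×10^6 Pa = 1.088 MPa
sandstone: 2630 kg/m³ × 9.81 m/s² × 5886 m = 1.519×10^8 Pa = 151.9 MPa
Total = 1.088 + 151.9 = 152.95 MPa
Pore pressure P_p = λ·σ_v = 0.51 × 152.9 MPa = 78.00 MPa
Effective stress σ' = σ_v − P_p = 152.9 − 78.00 = 74.945 MPa = 0.74945 kbar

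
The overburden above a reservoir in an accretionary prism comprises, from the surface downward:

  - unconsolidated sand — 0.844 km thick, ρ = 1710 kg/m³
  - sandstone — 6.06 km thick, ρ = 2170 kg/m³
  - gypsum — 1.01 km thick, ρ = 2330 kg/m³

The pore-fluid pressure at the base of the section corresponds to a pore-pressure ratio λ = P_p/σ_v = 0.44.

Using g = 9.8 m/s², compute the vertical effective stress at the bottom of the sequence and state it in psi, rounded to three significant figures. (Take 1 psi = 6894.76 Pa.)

13500 psi

Overburden (lithostatic) stress σ_v:
unconsolidated sand: 1710 kg/m³ × 9.8 m/s² × 844 m = 1.414×10^7 Pa = 14.14 MPa
sandstone: 2170 kg/m³ × 9.8 m/s² × 6060 m = 1.289×10^8 Pa = 128.9 MPa
gypsum: 2330 kg/m³ × 9.8 m/s² × 1010 m = 2.306×10^7 Pa = 23.06 MPa
Total = 14.14 + 128.9 + 23.06 = 166.08 MPa
Pore pressure P_p = λ·σ_v = 0.44 × 166.1 MPa = 73.07 MPa
Effective stress σ' = σ_v − P_p = 166.1 − 73.07 = 93.004 MPa = 13489 psi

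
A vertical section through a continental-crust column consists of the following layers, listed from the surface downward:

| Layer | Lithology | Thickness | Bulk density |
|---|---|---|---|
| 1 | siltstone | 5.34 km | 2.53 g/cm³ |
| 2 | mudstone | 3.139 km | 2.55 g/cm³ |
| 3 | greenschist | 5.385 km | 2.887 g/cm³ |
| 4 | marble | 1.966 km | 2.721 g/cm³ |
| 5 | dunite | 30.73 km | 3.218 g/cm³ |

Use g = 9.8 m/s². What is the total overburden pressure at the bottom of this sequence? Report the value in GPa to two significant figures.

1.4 GPa

siltstone: 2530 kg/m³ × 9.8 m/s² × 5340 m = 1.324×10^8 Pa = 0.1324 GPa
mudstone: 2550 kg/m³ × 9.8 m/s² × 3139 m = 7.844×10^7 Pa = 0.07844 GPa
greenschist: 2887 kg/m³ × 9.8 m/s² × 5385 m = 1.524×10^8 Pa = 0.1524 GPa
marble: 2721 kg/m³ × 9.8 m/s² × 1966 m = 5.242×10^7 Pa = 0.05242 GPa
dunite: 3218 kg/m³ × 9.8 m/s² × 30730 m = 9.691×10^8 Pa = 0.9691 GPa
Total = 0.1324 + 0.07844 + 0.1524 + 0.05242 + 0.9691 = 1.3847 GPa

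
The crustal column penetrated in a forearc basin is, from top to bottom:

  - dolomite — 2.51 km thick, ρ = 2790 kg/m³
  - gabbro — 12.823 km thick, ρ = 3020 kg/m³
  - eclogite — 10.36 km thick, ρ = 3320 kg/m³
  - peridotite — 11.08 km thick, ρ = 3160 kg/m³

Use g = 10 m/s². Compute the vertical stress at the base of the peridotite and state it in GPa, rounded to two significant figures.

dolomite: 2790 kg/m³ × 10 m/s² × 2510 m = 7.003×10^7 Pa = 0.07003 GPa
gabbro: 3020 kg/m³ × 10 m/s² × 12823 m = 3.873×10^8 Pa = 0.3873 GPa
eclogite: 3320 kg/m³ × 10 m/s² × 10360 m = 3.440×10^8 Pa = 0.3440 GPa
peridotite: 3160 kg/m³ × 10 m/s² × 11080 m = 3.501×10^8 Pa = 0.3501 GPa
Total = 0.07003 + 0.3873 + 0.3440 + 0.3501 = 1.1514 GPa

1.2 GPa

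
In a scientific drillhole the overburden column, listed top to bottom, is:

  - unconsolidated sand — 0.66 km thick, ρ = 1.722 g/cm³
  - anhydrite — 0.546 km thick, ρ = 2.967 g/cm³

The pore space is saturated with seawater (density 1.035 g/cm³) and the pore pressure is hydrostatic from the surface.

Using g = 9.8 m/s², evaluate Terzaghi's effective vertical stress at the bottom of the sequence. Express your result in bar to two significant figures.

150 bar

Overburden (lithostatic) stress σ_v:
unconsolidated sand: 1722 kg/m³ × 9.8 m/s² × 660 m = 1.114×10^7 Pa = 11.14 MPa
anhydrite: 2967 kg/m³ × 9.8 m/s² × 546 m = 1.588×10^7 Pa = 15.88 MPa
Total = 11.14 + 15.88 = 27.014 MPa
Pore pressure P_p = 1035 kg/m³ × 9.8 m/s² × 1206 m = 1.223×10^7 Pa = 12.23 MPa
Effective stress σ' = σ_v − P_p = 27.01 − 12.23 = 14.781 MPa = 147.81 bar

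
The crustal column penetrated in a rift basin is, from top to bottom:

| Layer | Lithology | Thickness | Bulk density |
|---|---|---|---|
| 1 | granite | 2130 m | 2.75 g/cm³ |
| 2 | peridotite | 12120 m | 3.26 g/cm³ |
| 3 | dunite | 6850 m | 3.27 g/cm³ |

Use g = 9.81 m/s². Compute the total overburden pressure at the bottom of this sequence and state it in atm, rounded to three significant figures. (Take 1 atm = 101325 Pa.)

granite: 2750 kg/m³ × 9.81 m/s² × 2130 m = 5.746×10^7 Pa = 567.1 atm
peridotite: 3260 kg/m³ × 9.81 m/s² × 12120 m = 3.876×10^8 Pa = 3825 atm
dunite: 3270 kg/m³ × 9.81 m/s² × 6850 m = 2.197×10^8 Pa = 2169 atm
Total = 567.1 + 3825 + 2169 = 6561.1 atm

6560 atm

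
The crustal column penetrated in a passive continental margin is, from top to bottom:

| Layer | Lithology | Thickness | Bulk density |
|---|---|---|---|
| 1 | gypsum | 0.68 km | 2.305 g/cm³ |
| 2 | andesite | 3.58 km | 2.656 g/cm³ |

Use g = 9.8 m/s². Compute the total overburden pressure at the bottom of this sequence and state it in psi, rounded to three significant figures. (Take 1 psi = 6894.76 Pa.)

15700 psi

gypsum: 2305 kg/m³ × 9.8 m/s² × 680 m = 1.536×10^7 Pa = 2228 psi
andesite: 2656 kg/m³ × 9.8 m/s² × 3580 m = 9.318×10^7 Pa = 13515 psi
Total = 2228 + 13515 = 15743 psi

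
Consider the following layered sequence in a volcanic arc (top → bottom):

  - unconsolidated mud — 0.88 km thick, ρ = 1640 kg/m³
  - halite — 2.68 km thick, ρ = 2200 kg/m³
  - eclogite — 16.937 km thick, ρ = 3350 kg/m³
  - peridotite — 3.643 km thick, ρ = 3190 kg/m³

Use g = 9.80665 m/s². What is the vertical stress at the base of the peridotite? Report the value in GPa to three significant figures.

unconsolidated mud: 1640 kg/m³ × 9.80665 m/s² × 880 m = 1.415×10^7 Pa = 0.01415 GPa
halite: 2200 kg/m³ × 9.80665 m/s² × 2680 m = 5.782×10^7 Pa = 0.05782 GPa
eclogite: 3350 kg/m³ × 9.80665 m/s² × 16937 m = 5.564×10^8 Pa = 0.5564 GPa
peridotite: 3190 kg/m³ × 9.80665 m/s² × 3643 m = 1.140×10^8 Pa = 0.1140 GPa
Total = 0.01415 + 0.05782 + 0.5564 + 0.1140 = 0.74236 GPa

0.742 GPa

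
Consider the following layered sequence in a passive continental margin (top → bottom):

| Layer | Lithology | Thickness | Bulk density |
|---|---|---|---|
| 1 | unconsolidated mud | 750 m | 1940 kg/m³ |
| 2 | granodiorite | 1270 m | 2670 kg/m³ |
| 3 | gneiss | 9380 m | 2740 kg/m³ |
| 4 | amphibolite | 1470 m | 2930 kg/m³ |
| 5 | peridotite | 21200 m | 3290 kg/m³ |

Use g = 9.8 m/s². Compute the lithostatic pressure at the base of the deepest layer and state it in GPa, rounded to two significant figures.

1.0 GPa

unconsolidated mud: 1940 kg/m³ × 9.8 m/s² × 750 m = 1.426×10^7 Pa = 0.01426 GPa
granodiorite: 2670 kg/m³ × 9.8 m/s² × 1270 m = 3.323×10^7 Pa = 0.03323 GPa
gneiss: 2740 kg/m³ × 9.8 m/s² × 9380 m = 2.519×10^8 Pa = 0.2519 GPa
amphibolite: 2930 kg/m³ × 9.8 m/s² × 1470 m = 4.221×10^7 Pa = 0.04221 GPa
peridotite: 3290 kg/m³ × 9.8 m/s² × 21200 m = 6.835×10^8 Pa = 0.6835 GPa
Total = 0.01426 + 0.03323 + 0.2519 + 0.04221 + 0.6835 = 1.0251 GPa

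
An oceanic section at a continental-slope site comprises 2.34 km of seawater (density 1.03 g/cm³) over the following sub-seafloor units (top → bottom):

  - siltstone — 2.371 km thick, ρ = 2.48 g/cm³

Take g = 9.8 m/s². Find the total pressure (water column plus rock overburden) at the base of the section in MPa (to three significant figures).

81.2 MPa

seawater: 1030 kg/m³ × 9.8 m/s² × 2340 m = 2.362×10^7 Pa = 23.62 MPa
siltstone: 2480 kg/m³ × 9.8 m/s² × 2371 m = 5.762×10^7 Pa = 57.62 MPa
Total = 23.62 + 57.62 = 81.245 MPa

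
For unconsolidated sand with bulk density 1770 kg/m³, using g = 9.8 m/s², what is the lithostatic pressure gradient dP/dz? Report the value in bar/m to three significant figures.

dP/dz = ρg = 1770 kg/m³ × 9.8 m/s² = 17346 Pa/m
= 17346 Pa/m × (1 bar/m / 1.0000×10^5 Pa/m) = 0.17346 bar/m

0.173 bar/m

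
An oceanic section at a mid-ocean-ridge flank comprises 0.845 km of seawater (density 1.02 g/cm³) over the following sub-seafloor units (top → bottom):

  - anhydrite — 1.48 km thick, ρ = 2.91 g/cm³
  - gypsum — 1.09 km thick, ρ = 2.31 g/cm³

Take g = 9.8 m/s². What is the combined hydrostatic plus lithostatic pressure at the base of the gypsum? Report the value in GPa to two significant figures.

0.075 GPa

seawater: 1020 kg/m³ × 9.8 m/s² × 845 m = 8.447×10^6 Pa = 8.447×10^-3 GPa
anhydrite: 2910 kg/m³ × 9.8 m/s² × 1480 m = 4.221×10^7 Pa = 0.04221 GPa
gypsum: 2310 kg/m³ × 9.8 m/s² × 1090 m = 2.468×10^7 Pa = 0.02468 GPa
Total = 8.447×10^-3 + 0.04221 + 0.02468 = 0.075329 GPa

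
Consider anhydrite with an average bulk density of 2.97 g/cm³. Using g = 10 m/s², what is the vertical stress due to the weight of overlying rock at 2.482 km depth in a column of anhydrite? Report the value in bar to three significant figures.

anhydrite: 2970 kg/m³ × 10 m/s² × 2482 m = 7.372×10^7 Pa = 737.2 bar

737 bar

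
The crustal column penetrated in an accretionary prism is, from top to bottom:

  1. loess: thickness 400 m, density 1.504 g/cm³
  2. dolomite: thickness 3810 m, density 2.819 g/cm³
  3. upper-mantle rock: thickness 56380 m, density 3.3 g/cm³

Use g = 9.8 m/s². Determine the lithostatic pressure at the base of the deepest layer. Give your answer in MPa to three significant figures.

loess: 1504 kg/m³ × 9.8 m/s² × 400 m = 5.896×10^6 Pa = 5.896 MPa
dolomite: 2819 kg/m³ × 9.8 m/s² × 3810 m = 1.053×10^8 Pa = 105.3 MPa
upper-mantle rock: 3300 kg/m³ × 9.8 m/s² × 56380 m = 1.823×10^9 Pa = 1823 MPa
Total = 5.896 + 105.3 + 1823 = 1934.5 MPa

1930 MPa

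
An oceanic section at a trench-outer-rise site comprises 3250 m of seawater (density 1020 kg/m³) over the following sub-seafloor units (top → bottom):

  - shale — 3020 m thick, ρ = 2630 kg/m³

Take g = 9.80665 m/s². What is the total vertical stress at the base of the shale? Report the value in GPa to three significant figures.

seawater: 1020 kg/m³ × 9.80665 m/s² × 3250 m = 3.251×10^7 Pa = 0.03251 GPa
shale: 2630 kg/m³ × 9.80665 m/s² × 3020 m = 7.789×10^7 Pa = 0.07789 GPa
Total = 0.03251 + 0.07789 = 0.11040 GPa

0.110 GPa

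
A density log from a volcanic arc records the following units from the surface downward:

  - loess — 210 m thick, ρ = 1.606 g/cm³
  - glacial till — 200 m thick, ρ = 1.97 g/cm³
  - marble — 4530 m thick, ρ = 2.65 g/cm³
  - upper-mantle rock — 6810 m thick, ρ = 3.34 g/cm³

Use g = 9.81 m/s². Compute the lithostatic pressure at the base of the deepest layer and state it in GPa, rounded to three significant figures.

0.348 GPa

loess: 1606 kg/m³ × 9.81 m/s² × 210 m = 3.309×10^6 Pa = 3.309×10^-3 GPa
glacial till: 1970 kg/m³ × 9.81 m/s² × 200 m = 3.865×10^6 Pa = 3.865×10^-3 GPa
marble: 2650 kg/m³ × 9.81 m/s² × 4530 m = 1.178×10^8 Pa = 0.1178 GPa
upper-mantle rock: 3340 kg/m³ × 9.81 m/s² × 6810 m = 2.231×10^8 Pa = 0.2231 GPa
Total = 3.309×10^-3 + 3.865×10^-3 + 0.1178 + 0.2231 = 0.34807 GPa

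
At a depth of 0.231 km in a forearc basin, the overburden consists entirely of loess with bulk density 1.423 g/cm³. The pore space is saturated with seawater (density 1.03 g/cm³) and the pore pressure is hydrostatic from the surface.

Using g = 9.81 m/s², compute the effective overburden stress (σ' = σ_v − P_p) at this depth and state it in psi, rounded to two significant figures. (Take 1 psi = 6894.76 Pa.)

Overburden (lithostatic) stress σ_v:
loess: 1423 kg/m³ × 9.81 m/s² × 231 m = 3.225×10^6 Pa = 3.225 MPa
Pore pressure P_p = 1030 kg/m³ × 9.81 m/s² × 231 m = 2.334×10^6 Pa = 2.334 MPa
Effective stress σ' = σ_v − P_p = 3.225 − 2.334 = 0.89058 MPa = 129.17 psi

130 psi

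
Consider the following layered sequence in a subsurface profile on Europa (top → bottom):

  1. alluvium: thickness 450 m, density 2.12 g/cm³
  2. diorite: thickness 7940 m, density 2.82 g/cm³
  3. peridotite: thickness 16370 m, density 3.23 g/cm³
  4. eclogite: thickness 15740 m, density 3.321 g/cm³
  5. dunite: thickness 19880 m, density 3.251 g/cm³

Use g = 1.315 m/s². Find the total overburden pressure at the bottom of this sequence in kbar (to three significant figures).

alluvium: 2120 kg/m³ × 1.315 m/s² × 450 m = 1.255×10^6 Pa = 0.01255 kbar
diorite: 2820 kg/m³ × 1.315 m/s² × 7940 m = 2.944×10^7 Pa = 0.2944 kbar
peridotite: 3230 kg/m³ × 1.315 m/s² × 16370 m = 6.953×10^7 Pa = 0.6953 kbar
eclogite: 3321 kg/m³ × 1.315 m/s² × 15740 m = 6.874×10^7 Pa = 0.6874 kbar
dunite: 3251 kg/m³ × 1.315 m/s² × 19880 m = 8.499×10^7 Pa = 0.8499 kbar
Total = 0.01255 + 0.2944 + 0.6953 + 0.6874 + 0.8499 = 2.5396 kbar

2.54 kbar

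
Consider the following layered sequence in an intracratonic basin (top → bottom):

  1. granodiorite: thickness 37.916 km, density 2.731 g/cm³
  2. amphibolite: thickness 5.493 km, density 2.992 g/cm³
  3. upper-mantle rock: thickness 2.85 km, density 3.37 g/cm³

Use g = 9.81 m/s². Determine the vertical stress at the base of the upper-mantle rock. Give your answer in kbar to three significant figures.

granodiorite: 2731 kg/m³ × 9.81 m/s² × 37916 m = 1.016×10^9 Pa = 10.16 kbar
amphibolite: 2992 kg/m³ × 9.81 m/s² × 5493 m = 1.612×10^8 Pa = 1.612 kbar
upper-mantle rock: 3370 kg/m³ × 9.81 m/s² × 2850 m = 9.422×10^7 Pa = 0.9422 kbar
Total = 10.16 + 1.612 + 0.9422 = 12.713 kbar

12.7 kbar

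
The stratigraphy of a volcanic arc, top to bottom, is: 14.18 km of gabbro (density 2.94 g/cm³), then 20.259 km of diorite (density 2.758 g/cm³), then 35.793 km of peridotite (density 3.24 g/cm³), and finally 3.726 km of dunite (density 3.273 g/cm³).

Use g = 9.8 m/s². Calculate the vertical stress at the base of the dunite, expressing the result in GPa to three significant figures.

gabbro: 2940 kg/m³ × 9.8 m/s² × 14180 m = 4.086×10^8 Pa = 0.4086 GPa
diorite: 2758 kg/m³ × 9.8 m/s² × 20259 m = 5.476×10^8 Pa = 0.5476 GPa
peridotite: 3240 kg/m³ × 9.8 m/s² × 35793 m = 1.136×10^9 Pa = 1.136 GPa
dunite: 3273 kg/m³ × 9.8 m/s² × 3726 m = 1.195×10^8 Pa = 0.1195 GPa
Total = 0.4086 + 0.5476 + 1.136 + 0.1195 = 2.2121 GPa

2.21 GPa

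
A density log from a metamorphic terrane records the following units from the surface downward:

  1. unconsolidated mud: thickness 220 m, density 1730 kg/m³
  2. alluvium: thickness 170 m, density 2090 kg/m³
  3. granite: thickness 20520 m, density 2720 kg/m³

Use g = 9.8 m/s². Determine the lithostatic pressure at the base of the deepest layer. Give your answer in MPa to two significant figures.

550 MPa

unconsolidated mud: 1730 kg/m³ × 9.8 m/s² × 220 m = 3.730×10^6 Pa = 3.730 MPa
alluvium: 2090 kg/m³ × 9.8 m/s² × 170 m = 3.482×10^6 Pa = 3.482 MPa
granite: 2720 kg/m³ × 9.8 m/s² × 20520 m = 5.470×10^8 Pa = 547.0 MPa
Total = 3.730 + 3.482 + 547.0 = 554.19 MPa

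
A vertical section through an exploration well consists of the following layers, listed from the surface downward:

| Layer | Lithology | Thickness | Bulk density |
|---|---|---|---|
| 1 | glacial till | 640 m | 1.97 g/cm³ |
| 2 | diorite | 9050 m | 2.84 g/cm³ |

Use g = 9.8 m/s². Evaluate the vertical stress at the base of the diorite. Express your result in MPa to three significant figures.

264 MPa

glacial till: 1970 kg/m³ × 9.8 m/s² × 640 m = 1.236×10^7 Pa = 12.36 MPa
diorite: 2840 kg/m³ × 9.8 m/s² × 9050 m = 2.519×10^8 Pa = 251.9 MPa
Total = 12.36 + 251.9 = 264.24 MPa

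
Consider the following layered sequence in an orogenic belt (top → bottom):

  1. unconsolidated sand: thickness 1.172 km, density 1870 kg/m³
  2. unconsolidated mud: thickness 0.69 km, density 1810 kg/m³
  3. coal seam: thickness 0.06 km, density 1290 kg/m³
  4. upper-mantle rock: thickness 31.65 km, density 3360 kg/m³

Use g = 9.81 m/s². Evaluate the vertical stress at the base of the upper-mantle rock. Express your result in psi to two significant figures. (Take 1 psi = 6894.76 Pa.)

160000 psi

unconsolidated sand: 1870 kg/m³ × 9.81 m/s² × 1172 m = 2.150×10^7 Pa = 3118 psi
unconsolidated mud: 1810 kg/m³ × 9.81 m/s² × 690 m = 1.225×10^7 Pa = 1777 psi
coal seam: 1290 kg/m³ × 9.81 m/s² × 60 m = 7.593×10^5 Pa = 110.1 psi
upper-mantle rock: 3360 kg/m³ × 9.81 m/s² × 31650 m = 1.043×10^9 Pa = 1.513×10^5 psi
Total = 3118 + 1777 + 110.1 + 1.513×10^5 = 1.5631×10^5 psi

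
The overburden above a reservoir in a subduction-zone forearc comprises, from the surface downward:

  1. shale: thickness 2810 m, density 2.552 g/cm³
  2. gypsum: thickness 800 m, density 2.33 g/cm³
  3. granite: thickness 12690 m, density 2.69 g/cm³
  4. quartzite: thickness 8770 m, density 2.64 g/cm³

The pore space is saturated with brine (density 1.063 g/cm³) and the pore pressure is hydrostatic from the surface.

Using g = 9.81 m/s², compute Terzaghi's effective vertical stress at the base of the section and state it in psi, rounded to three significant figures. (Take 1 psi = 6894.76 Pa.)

56400 psi

Overburden (lithostatic) stress σ_v:
shale: 2552 kg/m³ × 9.81 m/s² × 2810 m = 7.035×10^7 Pa = 70.35 MPa
gypsum: 2330 kg/m³ × 9.81 m/s² × 800 m = 1.829×10^7 Pa = 18.29 MPa
granite: 2690 kg/m³ × 9.81 m/s² × 12690 m = 3.349×10^8 Pa = 334.9 MPa
quartzite: 2640 kg/m³ × 9.81 m/s² × 8770 m = 2.271×10^8 Pa = 227.1 MPa
Total = 70.35 + 18.29 + 334.9 + 227.1 = 650.64 MPa
Pore pressure P_p = 1063 kg/m³ × 9.81 m/s² × 25070 m = 2.614×10^8 Pa = 261.4 MPa
Effective stress σ' = σ_v − P_p = 650.6 − 261.4 = 389.21 MPa = 56450 psi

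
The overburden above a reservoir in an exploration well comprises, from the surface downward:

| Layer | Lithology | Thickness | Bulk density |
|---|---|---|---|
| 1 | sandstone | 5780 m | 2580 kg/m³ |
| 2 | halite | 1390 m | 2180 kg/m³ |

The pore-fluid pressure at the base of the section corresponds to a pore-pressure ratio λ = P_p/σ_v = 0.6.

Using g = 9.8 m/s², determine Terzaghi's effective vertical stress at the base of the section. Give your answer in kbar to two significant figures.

0.70 kbar

Overburden (lithostatic) stress σ_v:
sandstone: 2580 kg/m³ × 9.8 m/s² × 5780 m = 1.461×10^8 Pa = 146.1 MPa
halite: 2180 kg/m³ × 9.8 m/s² × 1390 m = 2.970×10^7 Pa = 29.70 MPa
Total = 146.1 + 29.70 = 175.84 MPa
Pore pressure P_p = λ·σ_v = 0.6 × 175.8 MPa = 105.5 MPa
Effective stress σ' = σ_v − P_p = 175.8 − 105.5 = 70.335 MPa = 0.70335 kbar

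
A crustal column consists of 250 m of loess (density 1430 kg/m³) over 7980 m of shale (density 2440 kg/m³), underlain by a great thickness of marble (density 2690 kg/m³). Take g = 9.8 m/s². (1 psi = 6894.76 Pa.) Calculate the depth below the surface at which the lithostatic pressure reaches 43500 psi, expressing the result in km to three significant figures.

12.2 km

Pressure at base of upper layers: 1430×9.8×250 + 2440×9.8×7980 = 1.943×10^8 Pa = 28184 psi
Remaining pressure to be supplied by marble: 2.999×10^8 − 1.943×10^8 = 1.056×10^8 Pa
Additional depth in marble = 1.056×10^8 Pa / (2690 kg/m³ × 9.8 m/s²) = 4005.8 m
Total depth = 8230 m + 4005.8 m = 12236 m
= 12.236 km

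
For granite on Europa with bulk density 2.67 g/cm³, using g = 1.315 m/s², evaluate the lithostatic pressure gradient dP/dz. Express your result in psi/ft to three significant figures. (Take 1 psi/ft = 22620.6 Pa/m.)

dP/dz = ρg = 2670 kg/m³ × 1.315 m/s² = 3511.0 Pa/m
= 3511.0 Pa/m × (1 psi/ft / 22621 Pa/m) = 0.15521 psi/ft

0.155 psi/ft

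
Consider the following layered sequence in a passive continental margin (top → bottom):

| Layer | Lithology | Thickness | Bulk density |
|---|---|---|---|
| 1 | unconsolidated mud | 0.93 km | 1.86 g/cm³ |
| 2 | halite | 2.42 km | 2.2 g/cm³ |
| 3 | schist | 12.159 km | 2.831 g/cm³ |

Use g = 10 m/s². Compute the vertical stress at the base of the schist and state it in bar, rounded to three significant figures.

unconsolidated mud: 1860 kg/m³ × 10 m/s² × 930 m = 1.730×10^7 Pa = 173.0 bar
halite: 2200 kg/m³ × 10 m/s² × 2420 m = 5.324×10^7 Pa = 532.4 bar
schist: 2831 kg/m³ × 10 m/s² × 12159 m = 3.442×10^8 Pa = 3442 bar
Total = 173.0 + 532.4 + 3442 = 4147.6 bar

4150 bar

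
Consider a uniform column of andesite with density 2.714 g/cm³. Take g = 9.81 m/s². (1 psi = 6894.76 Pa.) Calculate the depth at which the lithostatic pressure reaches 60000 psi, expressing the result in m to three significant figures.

15500 m

h = P/(ρg) = 60000 psi / (2714 kg/m³ × 9.81 m/s²) = 4.137×10^8 Pa / 26624 Pa/m = 15538 m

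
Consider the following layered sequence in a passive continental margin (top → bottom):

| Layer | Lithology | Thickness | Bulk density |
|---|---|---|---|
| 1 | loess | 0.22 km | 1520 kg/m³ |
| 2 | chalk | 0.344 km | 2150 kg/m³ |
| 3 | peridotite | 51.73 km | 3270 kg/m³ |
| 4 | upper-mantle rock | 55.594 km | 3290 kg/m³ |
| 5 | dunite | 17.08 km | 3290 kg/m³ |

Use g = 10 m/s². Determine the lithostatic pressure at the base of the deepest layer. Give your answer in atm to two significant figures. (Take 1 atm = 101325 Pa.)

40000 atm

loess: 1520 kg/m³ × 10 m/s² × 220 m = 3.344×10^6 Pa = 33.00 atm
chalk: 2150 kg/m³ × 10 m/s² × 344 m = 7.396×10^6 Pa = 72.99 atm
peridotite: 3270 kg/m³ × 10 m/s² × 51730 m = 1.692×10^9 Pa = 16695 atm
upper-mantle rock: 3290 kg/m³ × 10 m/s² × 55594 m = 1.829×10^9 Pa = 18051 atm
dunite: 3290 kg/m³ × 10 m/s² × 17080 m = 5.619×10^8 Pa = 5546 atm
Total = 33.00 + 72.99 + 16695 + 18051 + 5546 = 40398 atm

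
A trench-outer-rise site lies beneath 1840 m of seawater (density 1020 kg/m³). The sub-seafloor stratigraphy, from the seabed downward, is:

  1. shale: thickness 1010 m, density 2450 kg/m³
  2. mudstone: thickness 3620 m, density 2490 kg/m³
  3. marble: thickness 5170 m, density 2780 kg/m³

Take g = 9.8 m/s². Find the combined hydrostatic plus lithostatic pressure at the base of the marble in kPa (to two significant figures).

270000 kPa

seawater: 1020 kg/m³ × 9.8 m/s² × 1840 m = 1.839×10^7 Pa = 18393 kPa
shale: 2450 kg/m³ × 9.8 m/s² × 1010 m = 2.425×10^7 Pa = 24250 kPa
mudstone: 2490 kg/m³ × 9.8 m/s² × 3620 m = 8.834×10^7 Pa = 88335 kPa
marble: 2780 kg/m³ × 9.8 m/s² × 5170 m = 1.409×10^8 Pa = 1.409×10^5 kPa
Total = 18393 + 24250 + 88335 + 1.409×10^5 = 2.7183×10^5 kPa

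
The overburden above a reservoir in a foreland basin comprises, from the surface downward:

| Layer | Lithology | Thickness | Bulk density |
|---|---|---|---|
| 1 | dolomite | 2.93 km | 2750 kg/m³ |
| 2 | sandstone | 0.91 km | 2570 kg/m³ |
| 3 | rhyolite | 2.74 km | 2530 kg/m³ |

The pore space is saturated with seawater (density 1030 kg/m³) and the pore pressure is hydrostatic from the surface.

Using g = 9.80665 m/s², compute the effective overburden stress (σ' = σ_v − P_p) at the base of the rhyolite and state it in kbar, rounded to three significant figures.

1.03 kbar

Overburden (lithostatic) stress σ_v:
dolomite: 2750 kg/m³ × 9.80665 m/s² × 2930 m = 7.902×10^7 Pa = 79.02 MPa
sandstone: 2570 kg/m³ × 9.80665 m/s² × 910 m = 2.293×10^7 Pa = 22.93 MPa
rhyolite: 2530 kg/m³ × 9.80665 m/s² × 2740 m = 6.798×10^7 Pa = 67.98 MPa
Total = 79.02 + 22.93 + 67.98 = 169.93 MPa
Pore pressure P_p = 1030 kg/m³ × 9.80665 m/s² × 6580 m = 6.646×10^7 Pa = 66.46 MPa
Effective stress σ' = σ_v − P_p = 169.9 − 66.46 = 103.47 MPa = 1.0347 kbar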